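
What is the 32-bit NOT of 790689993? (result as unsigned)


~0b101111001000001111100011001001 = 0b11010000110111110000011100110110 = 3504277302 (32-bit unsigned)

3504277302


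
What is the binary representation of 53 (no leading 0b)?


53 = 110101 in binary

110101


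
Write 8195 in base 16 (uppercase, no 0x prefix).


8195 = 2003 hex

2003


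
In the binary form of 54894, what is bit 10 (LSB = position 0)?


0b1101011001101110, position 10 = 1

1


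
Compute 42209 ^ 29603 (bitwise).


0b1010010011100001 ^ 0b111001110100011 = 0b1101011101000010 = 55106

55106


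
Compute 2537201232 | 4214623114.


0b10010111001110101001111001010000 | 0b11111011001101100000101110001010 = 0b11111111001111101001111111011010 = 4282294234

4282294234


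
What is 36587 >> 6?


0b1000111011101011 >> 6 = 0b1000111011 = 571

571


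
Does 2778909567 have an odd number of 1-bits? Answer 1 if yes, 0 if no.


0b10100101101000101100101101111111 has 19 ones => parity 1

1


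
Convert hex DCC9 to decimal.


DCC9 hex = 56521 decimal

56521


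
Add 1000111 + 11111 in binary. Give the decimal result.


1000111 + 11111 = 1100110 = 102

102


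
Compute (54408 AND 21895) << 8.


Step 1: 54408 & 21895 = 21632
Step 2: 21632 << 8 = 5537792

5537792


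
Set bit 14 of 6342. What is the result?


6342 | (1 << 14) = 6342 | 16384 = 22726

22726


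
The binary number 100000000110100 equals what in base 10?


100000000110100 in decimal = 16436

16436


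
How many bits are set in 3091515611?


0b10111000010001001100100011011011 has 15 set bits

15


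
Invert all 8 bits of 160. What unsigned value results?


160 ^ 255 = 95

95


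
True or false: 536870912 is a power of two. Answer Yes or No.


0b100000000000000000000000000000. Only one bit set => Yes

Yes


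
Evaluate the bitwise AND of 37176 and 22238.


0b1001000100111000 & 0b101011011011110 = 0b1000000011000 = 4120

4120


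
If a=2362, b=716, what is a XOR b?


2362 ^ 716 = 3062

3062


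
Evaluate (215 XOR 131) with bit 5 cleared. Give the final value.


Step 1: 215 ^ 131 = 84
Step 2: 84 & ~(1 << 5) = 84

84


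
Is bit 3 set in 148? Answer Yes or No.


0b10010100, bit 3 = 0. No

No


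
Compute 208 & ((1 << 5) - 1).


208 & 31 = 16

16


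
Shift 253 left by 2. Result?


0b11111101 << 2 = 0b1111110100 = 1012

1012


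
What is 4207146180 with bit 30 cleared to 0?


4207146180 & ~(1 << 30) = 3133404356

3133404356


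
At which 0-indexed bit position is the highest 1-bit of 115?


0b1110011. Highest set bit at position 6

6


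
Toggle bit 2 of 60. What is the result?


60 ^ (1 << 2) = 60 ^ 4 = 56

56


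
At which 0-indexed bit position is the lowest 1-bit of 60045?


0b1110101010001101. Lowest set bit at position 0

0


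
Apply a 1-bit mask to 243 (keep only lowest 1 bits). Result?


243 & 1 = 1

1


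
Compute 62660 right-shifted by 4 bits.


0b1111010011000100 >> 4 = 0b111101001100 = 3916

3916


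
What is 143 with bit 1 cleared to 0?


143 & ~(1 << 1) = 141

141


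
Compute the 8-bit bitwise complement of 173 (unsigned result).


~0b10101101 = 0b1010010 = 82 (8-bit unsigned)

82


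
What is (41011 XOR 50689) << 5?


Step 1: 41011 ^ 50689 = 26162
Step 2: 26162 << 5 = 837184

837184


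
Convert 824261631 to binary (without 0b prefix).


824261631 = 110001001000010011101111111111 in binary

110001001000010011101111111111


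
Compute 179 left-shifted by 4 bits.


0b10110011 << 4 = 0b101100110000 = 2864

2864


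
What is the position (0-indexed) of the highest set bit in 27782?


0b110110010000110. Highest set bit at position 14

14


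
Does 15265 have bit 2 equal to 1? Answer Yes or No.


0b11101110100001, bit 2 = 0. No

No


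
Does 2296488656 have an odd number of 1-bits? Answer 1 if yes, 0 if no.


0b10001000111000011010001011010000 has 12 ones => parity 0

0


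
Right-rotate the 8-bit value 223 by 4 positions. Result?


Rotate 0b11011111 right by 4 (8-bit) = 0b11111101 = 253

253


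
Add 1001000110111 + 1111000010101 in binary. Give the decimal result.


1001000110111 + 1111000010101 = 11000001001100 = 12364

12364


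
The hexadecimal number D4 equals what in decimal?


D4 hex = 212 decimal

212


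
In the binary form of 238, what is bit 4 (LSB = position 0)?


0b11101110, position 4 = 0

0


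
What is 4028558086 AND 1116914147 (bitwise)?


0b11110000000111101110101100000110 & 0b1000010100100101100000111100011 = 0b1000000000100101100000100000010 = 1074970882

1074970882


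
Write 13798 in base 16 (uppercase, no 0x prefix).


13798 = 35E6 hex

35E6


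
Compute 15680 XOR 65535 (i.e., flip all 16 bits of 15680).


15680 ^ 65535 = 49855

49855


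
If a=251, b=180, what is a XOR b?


251 ^ 180 = 79

79


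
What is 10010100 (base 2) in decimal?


10010100 in decimal = 148

148


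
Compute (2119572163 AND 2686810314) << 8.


Step 1: 2119572163 & 2686810314 = 537139394
Step 2: 537139394 << 8 = 137507684864

137507684864


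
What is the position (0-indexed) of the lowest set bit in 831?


0b1100111111. Lowest set bit at position 0

0


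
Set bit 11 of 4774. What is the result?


4774 | (1 << 11) = 4774 | 2048 = 6822

6822


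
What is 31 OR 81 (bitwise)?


0b11111 | 0b1010001 = 0b1011111 = 95

95


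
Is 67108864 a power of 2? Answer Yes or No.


0b100000000000000000000000000. Only one bit set => Yes

Yes


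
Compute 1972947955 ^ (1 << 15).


1972947955 ^ (1 << 15) = 1972947955 ^ 32768 = 1972915187

1972915187


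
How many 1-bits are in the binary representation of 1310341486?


0b1001110000110100011100101101110 has 16 set bits

16


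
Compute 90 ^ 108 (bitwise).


0b1011010 ^ 0b1101100 = 0b110110 = 54

54


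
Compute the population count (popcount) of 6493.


0b1100101011101 has 8 set bits

8


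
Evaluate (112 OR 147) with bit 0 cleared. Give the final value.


Step 1: 112 | 147 = 243
Step 2: 243 & ~(1 << 0) = 242

242


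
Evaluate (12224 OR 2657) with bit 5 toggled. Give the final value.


Step 1: 12224 | 2657 = 12257
Step 2: 12257 ^ (1 << 5) = 12257 ^ 32 = 12225

12225


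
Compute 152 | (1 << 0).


152 | (1 << 0) = 152 | 1 = 153

153


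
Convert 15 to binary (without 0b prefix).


15 = 1111 in binary

1111


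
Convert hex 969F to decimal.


969F hex = 38559 decimal

38559


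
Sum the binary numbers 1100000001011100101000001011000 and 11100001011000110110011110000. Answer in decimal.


1100000001011100101000001011000 + 11100001011000110110011110000 = 1111100010110101011110101001000 = 2086321480

2086321480


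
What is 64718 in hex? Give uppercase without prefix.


64718 = FCCE hex

FCCE


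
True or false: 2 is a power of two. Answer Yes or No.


0b10. Only one bit set => Yes

Yes


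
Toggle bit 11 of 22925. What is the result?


22925 ^ (1 << 11) = 22925 ^ 2048 = 20877

20877


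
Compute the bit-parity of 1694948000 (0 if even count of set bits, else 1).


0b1100101000001101101101010100000 has 13 ones => parity 1

1


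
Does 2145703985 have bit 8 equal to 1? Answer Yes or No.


0b1111111111001001101100000110001, bit 8 = 0. No

No


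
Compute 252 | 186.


0b11111100 | 0b10111010 = 0b11111110 = 254

254


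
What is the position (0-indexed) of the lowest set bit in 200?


0b11001000. Lowest set bit at position 3

3


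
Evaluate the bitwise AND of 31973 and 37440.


0b111110011100101 & 0b1001001001000000 = 0b1000001000000 = 4160

4160


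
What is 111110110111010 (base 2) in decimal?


111110110111010 in decimal = 32186

32186


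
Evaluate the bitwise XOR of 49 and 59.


0b110001 ^ 0b111011 = 0b1010 = 10

10


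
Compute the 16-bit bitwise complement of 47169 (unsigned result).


~0b1011100001000001 = 0b100011110111110 = 18366 (16-bit unsigned)

18366


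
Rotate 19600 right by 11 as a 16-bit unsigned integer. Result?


Rotate 0b100110010010000 right by 11 (16-bit) = 0b1001001000001001 = 37385

37385


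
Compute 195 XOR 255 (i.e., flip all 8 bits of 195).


195 ^ 255 = 60

60


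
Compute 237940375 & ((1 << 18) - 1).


237940375 & 262143 = 175767

175767


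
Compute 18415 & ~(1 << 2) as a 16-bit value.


18415 & ~(1 << 2) = 18411

18411


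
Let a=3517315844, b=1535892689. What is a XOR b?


3517315844 ^ 1535892689 = 2318280661

2318280661


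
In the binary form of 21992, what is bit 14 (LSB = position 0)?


0b101010111101000, position 14 = 1

1


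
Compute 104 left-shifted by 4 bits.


0b1101000 << 4 = 0b11010000000 = 1664

1664


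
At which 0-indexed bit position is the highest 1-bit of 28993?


0b111000101000001. Highest set bit at position 14

14


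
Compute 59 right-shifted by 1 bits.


0b111011 >> 1 = 0b11101 = 29

29


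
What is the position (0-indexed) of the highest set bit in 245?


0b11110101. Highest set bit at position 7

7


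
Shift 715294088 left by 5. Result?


0b101010101000101000010110001000 << 5 = 0b10101010100010100001011000100000000 = 22889410816

22889410816


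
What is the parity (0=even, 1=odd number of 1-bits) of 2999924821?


0b10110010110011110011100001010101 has 17 ones => parity 1

1


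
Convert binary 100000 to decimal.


100000 in decimal = 32

32


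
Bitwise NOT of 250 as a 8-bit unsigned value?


~0b11111010 = 0b101 = 5 (8-bit unsigned)

5


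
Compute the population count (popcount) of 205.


0b11001101 has 5 set bits

5


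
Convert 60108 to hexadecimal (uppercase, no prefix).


60108 = EACC hex

EACC


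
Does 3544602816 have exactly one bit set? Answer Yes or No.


0b11010011010001100101100011000000. Multiple bits set => No

No


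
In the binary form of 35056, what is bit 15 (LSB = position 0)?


0b1000100011110000, position 15 = 1

1


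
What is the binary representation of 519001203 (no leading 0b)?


519001203 = 11110111011110101010001110011 in binary

11110111011110101010001110011


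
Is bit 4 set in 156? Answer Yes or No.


0b10011100, bit 4 = 1. Yes

Yes


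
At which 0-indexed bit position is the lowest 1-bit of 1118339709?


0b1000010101010001000001001111101. Lowest set bit at position 0

0


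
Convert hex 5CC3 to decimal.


5CC3 hex = 23747 decimal

23747


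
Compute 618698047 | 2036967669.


0b100100111000001001010100111111 | 0b1111001011010011010100011110101 = 0b1111101111010011011110111111111 = 2112470527

2112470527


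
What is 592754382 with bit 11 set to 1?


592754382 | (1 << 11) = 592754382 | 2048 = 592756430

592756430


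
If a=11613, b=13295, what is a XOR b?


11613 ^ 13295 = 7858

7858


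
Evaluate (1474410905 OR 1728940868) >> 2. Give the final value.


Step 1: 1474410905 | 1728940868 = 2012068829
Step 2: 2012068829 >> 2 = 503017207

503017207


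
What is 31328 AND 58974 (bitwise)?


0b111101001100000 & 0b1110011001011110 = 0b110001001000000 = 25152

25152


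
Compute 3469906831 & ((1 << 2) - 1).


3469906831 & 3 = 3

3


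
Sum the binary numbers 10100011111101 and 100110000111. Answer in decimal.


10100011111101 + 100110000111 = 11001010000100 = 12932

12932


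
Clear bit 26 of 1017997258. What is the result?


1017997258 & ~(1 << 26) = 950888394

950888394


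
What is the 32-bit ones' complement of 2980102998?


2980102998 ^ 4294967295 = 1314864297

1314864297


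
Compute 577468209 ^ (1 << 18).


577468209 ^ (1 << 18) = 577468209 ^ 262144 = 577730353

577730353


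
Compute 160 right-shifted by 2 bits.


0b10100000 >> 2 = 0b101000 = 40

40


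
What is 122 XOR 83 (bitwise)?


0b1111010 ^ 0b1010011 = 0b101001 = 41

41


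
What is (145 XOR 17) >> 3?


Step 1: 145 ^ 17 = 128
Step 2: 128 >> 3 = 16

16


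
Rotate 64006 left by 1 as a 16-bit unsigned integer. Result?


Rotate 0b1111101000000110 left by 1 (16-bit) = 0b1111010000001101 = 62477

62477


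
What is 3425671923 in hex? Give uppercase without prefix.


3425671923 = CC2F9AF3 hex

CC2F9AF3


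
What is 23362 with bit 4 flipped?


23362 ^ (1 << 4) = 23362 ^ 16 = 23378

23378


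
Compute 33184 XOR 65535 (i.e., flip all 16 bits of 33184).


33184 ^ 65535 = 32351

32351


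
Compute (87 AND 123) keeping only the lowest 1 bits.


Step 1: 87 & 123 = 83
Step 2: 83 & 1 = 1

1


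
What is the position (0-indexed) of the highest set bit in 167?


0b10100111. Highest set bit at position 7

7


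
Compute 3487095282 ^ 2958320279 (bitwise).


0b11001111110110001101100111110010 ^ 0b10110000010101000110001010010111 = 0b1111111100011001011101101100101 = 2139929445

2139929445


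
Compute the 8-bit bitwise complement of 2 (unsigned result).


~0b10 = 0b11111101 = 253 (8-bit unsigned)

253


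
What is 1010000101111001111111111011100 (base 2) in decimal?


1010000101111001111111111011100 in decimal = 1354563548

1354563548


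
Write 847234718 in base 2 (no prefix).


847234718 = 110010011111111100011010011110 in binary

110010011111111100011010011110


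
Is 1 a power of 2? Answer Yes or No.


0b1. Only one bit set => Yes

Yes


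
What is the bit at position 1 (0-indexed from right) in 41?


0b101001, position 1 = 0

0


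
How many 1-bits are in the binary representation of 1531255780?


0b1011011010001010001101111100100 has 16 set bits

16


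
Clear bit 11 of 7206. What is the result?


7206 & ~(1 << 11) = 5158

5158


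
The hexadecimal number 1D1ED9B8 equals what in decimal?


1D1ED9B8 hex = 488561080 decimal

488561080


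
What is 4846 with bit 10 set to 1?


4846 | (1 << 10) = 4846 | 1024 = 5870

5870


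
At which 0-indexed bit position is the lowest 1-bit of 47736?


0b1011101001111000. Lowest set bit at position 3

3


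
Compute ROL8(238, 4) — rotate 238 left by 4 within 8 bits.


Rotate 0b11101110 left by 4 (8-bit) = 0b11101110 = 238

238


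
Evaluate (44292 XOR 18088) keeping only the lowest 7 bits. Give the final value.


Step 1: 44292 ^ 18088 = 60332
Step 2: 60332 & 127 = 44

44


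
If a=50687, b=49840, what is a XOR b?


50687 ^ 49840 = 1871

1871


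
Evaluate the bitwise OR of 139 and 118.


0b10001011 | 0b1110110 = 0b11111111 = 255

255


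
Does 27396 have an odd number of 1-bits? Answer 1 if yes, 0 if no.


0b110101100000100 has 6 ones => parity 0

0


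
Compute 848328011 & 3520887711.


0b110010100100000111010101001011 & 0b11010001110111000111101110011111 = 0b10000100100000111000100001011 = 277901579

277901579


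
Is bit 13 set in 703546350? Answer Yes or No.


0b101001111011110100001111101110, bit 13 = 0. No

No


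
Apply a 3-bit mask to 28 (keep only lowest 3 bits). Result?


28 & 7 = 4

4


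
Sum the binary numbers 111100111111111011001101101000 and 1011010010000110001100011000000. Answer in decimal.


111100111111111011001101101000 + 1011010010000110001100011000000 = 10010111010000101100110000101000 = 2537737256

2537737256


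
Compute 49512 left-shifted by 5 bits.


0b1100000101101000 << 5 = 0b110000010110100000000 = 1584384

1584384


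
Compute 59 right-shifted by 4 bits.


0b111011 >> 4 = 0b11 = 3

3


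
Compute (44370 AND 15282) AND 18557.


Step 1: 44370 & 15282 = 10514
Step 2: 10514 & 18557 = 2064

2064


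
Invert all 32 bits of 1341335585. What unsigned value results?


1341335585 ^ 4294967295 = 2953631710

2953631710


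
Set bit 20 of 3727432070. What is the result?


3727432070 | (1 << 20) = 3727432070 | 1048576 = 3728480646

3728480646


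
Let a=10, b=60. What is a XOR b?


10 ^ 60 = 54

54


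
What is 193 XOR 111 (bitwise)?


0b11000001 ^ 0b1101111 = 0b10101110 = 174

174


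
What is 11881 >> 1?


0b10111001101001 >> 1 = 0b1011100110100 = 5940

5940


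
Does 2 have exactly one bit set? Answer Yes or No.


0b10. Only one bit set => Yes

Yes


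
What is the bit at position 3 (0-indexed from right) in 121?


0b1111001, position 3 = 1

1


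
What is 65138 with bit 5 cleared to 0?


65138 & ~(1 << 5) = 65106

65106


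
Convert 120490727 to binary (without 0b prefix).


120490727 = 111001011101000101011100111 in binary

111001011101000101011100111


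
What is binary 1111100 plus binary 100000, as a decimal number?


1111100 + 100000 = 10011100 = 156

156


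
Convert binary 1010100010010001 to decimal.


1010100010010001 in decimal = 43153

43153


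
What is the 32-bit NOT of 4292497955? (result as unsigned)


~0b11111111110110100101001000100011 = 0b1001011010110111011100 = 2469340 (32-bit unsigned)

2469340


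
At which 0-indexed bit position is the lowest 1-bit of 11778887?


0b101100111011101101000111. Lowest set bit at position 0

0


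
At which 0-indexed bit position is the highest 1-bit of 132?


0b10000100. Highest set bit at position 7

7


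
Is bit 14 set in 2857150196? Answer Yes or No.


0b10101010010011001010011011110100, bit 14 = 0. No

No


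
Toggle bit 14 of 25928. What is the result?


25928 ^ (1 << 14) = 25928 ^ 16384 = 9544

9544


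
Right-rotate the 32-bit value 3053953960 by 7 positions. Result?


Rotate 0b10110110000001111010001110101000 right by 7 (32-bit) = 0b1010001011011000000111101000111 = 1366036295

1366036295


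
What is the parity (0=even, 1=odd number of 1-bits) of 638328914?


0b100110000011000010000001010010 has 9 ones => parity 1

1


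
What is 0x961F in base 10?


961F hex = 38431 decimal

38431


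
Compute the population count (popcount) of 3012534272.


0b10110011100011111010000000000000 has 12 set bits

12


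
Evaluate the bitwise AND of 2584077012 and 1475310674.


0b10011010000001011110001011010100 & 0b1010111111011110111010001010010 = 0b10010000001010110000001010000 = 302342224

302342224


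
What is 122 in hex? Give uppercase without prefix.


122 = 7A hex

7A


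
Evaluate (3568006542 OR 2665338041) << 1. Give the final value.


Step 1: 3568006542 | 2665338041 = 3741316543
Step 2: 3741316543 << 1 = 7482633086

7482633086


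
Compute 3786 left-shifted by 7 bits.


0b111011001010 << 7 = 0b1110110010100000000 = 484608

484608


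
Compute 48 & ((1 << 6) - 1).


48 & 63 = 48

48


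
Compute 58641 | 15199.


0b1110010100010001 | 0b11101101011111 = 0b1111111101011111 = 65375

65375


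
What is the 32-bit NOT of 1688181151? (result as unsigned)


~0b1100100100111111001100110011111 = 0b10011011011000000110011001100000 = 2606786144 (32-bit unsigned)

2606786144


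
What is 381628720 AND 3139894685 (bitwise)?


0b10110101111110011000100110000 & 0b10111011001001101111110110011101 = 0b10010001001100011000100010000 = 304492816

304492816


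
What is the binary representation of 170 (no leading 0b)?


170 = 10101010 in binary

10101010


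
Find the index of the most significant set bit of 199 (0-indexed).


0b11000111. Highest set bit at position 7

7


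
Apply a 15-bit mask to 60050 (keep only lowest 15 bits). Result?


60050 & 32767 = 27282

27282


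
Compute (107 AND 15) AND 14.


Step 1: 107 & 15 = 11
Step 2: 11 & 14 = 10

10


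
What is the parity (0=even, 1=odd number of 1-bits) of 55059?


0b1101011100010011 has 9 ones => parity 1

1


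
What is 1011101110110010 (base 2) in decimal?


1011101110110010 in decimal = 48050

48050


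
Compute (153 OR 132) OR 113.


Step 1: 153 | 132 = 157
Step 2: 157 | 113 = 253

253


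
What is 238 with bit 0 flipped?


238 ^ (1 << 0) = 238 ^ 1 = 239

239


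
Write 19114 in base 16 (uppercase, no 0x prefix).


19114 = 4AAA hex

4AAA


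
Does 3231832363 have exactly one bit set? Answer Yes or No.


0b11000000101000011101100100101011. Multiple bits set => No

No


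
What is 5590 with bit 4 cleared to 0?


5590 & ~(1 << 4) = 5574

5574


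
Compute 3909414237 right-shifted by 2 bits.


0b11101001000001001110110101011101 >> 2 = 0b111010010000010011101101010111 = 977353559

977353559


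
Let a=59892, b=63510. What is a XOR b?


59892 ^ 63510 = 4578

4578


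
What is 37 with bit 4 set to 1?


37 | (1 << 4) = 37 | 16 = 53

53


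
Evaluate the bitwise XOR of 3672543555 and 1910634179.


0b11011010111001101001000101000011 ^ 0b1110001111000011111011011000011 = 0b10101011000001110110011110000000 = 2869389184

2869389184


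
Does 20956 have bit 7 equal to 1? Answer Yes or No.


0b101000111011100, bit 7 = 1. Yes

Yes


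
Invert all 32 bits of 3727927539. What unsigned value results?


3727927539 ^ 4294967295 = 567039756

567039756


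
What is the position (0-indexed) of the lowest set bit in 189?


0b10111101. Lowest set bit at position 0

0


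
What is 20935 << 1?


0b101000111000111 << 1 = 0b1010001110001110 = 41870

41870


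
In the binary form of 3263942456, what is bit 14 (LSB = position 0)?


0b11000010100010111100111100111000, position 14 = 1

1


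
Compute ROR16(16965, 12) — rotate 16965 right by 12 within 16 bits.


Rotate 0b100001001000101 right by 12 (16-bit) = 0b10010001010100 = 9300

9300


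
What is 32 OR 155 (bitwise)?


0b100000 | 0b10011011 = 0b10111011 = 187

187


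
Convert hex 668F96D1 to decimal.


668F96D1 hex = 1720686289 decimal

1720686289


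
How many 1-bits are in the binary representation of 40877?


0b1001111110101101 has 11 set bits

11


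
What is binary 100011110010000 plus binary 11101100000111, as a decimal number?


100011110010000 + 11101100000111 = 1000001010010111 = 33431

33431


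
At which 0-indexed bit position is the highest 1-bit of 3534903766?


0b11010010101100100101100111010110. Highest set bit at position 31

31


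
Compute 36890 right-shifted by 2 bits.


0b1001000000011010 >> 2 = 0b10010000000110 = 9222

9222


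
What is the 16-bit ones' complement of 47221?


47221 ^ 65535 = 18314

18314


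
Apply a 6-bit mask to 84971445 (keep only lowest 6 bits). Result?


84971445 & 63 = 53

53


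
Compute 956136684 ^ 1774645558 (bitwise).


0b111000111111010111110011101100 ^ 0b1101001110001101111000100110110 = 0b1010001001110111000110111011010 = 1362857434

1362857434


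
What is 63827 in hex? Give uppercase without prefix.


63827 = F953 hex

F953


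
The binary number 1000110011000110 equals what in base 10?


1000110011000110 in decimal = 36038

36038


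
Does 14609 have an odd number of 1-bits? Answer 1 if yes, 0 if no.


0b11100100010001 has 6 ones => parity 0

0


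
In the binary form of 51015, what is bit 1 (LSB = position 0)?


0b1100011101000111, position 1 = 1

1


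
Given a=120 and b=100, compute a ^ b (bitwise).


120 ^ 100 = 28

28


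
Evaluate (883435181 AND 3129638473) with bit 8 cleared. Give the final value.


Step 1: 883435181 & 3129638473 = 814229001
Step 2: 814229001 & ~(1 << 8) = 814229001

814229001


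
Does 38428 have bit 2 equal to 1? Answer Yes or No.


0b1001011000011100, bit 2 = 1. Yes

Yes


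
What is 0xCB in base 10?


CB hex = 203 decimal

203


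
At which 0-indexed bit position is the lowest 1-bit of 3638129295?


0b11011000110110010111001010001111. Lowest set bit at position 0

0


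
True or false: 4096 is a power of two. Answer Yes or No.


0b1000000000000. Only one bit set => Yes

Yes


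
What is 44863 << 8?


0b1010111100111111 << 8 = 0b101011110011111100000000 = 11484928

11484928


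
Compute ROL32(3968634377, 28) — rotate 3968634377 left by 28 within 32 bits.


Rotate 0b11101100100011001000111000001001 left by 28 (32-bit) = 0b10011110110010001100100011100000 = 2663958752

2663958752


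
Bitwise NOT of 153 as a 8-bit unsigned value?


~0b10011001 = 0b1100110 = 102 (8-bit unsigned)

102


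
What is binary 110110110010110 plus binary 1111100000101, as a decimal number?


110110110010110 + 1111100000101 = 1000110010011011 = 35995

35995


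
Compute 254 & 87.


0b11111110 & 0b1010111 = 0b1010110 = 86

86


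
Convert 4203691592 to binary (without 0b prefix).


4203691592 = 11111010100011110011111001001000 in binary

11111010100011110011111001001000


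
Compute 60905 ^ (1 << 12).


60905 ^ (1 << 12) = 60905 ^ 4096 = 65001

65001


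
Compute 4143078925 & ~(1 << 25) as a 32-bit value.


4143078925 & ~(1 << 25) = 4109524493

4109524493


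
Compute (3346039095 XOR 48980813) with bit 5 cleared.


Step 1: 3346039095 ^ 48980813 = 3315327610
Step 2: 3315327610 & ~(1 << 5) = 3315327578

3315327578


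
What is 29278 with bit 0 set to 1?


29278 | (1 << 0) = 29278 | 1 = 29279

29279


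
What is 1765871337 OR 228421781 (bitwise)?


0b1101001010000010000111011101001 | 0b1101100111010111000010010101 = 0b1101101110111010111111011111101 = 1843232509

1843232509


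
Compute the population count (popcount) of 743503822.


0b101100010100001111011111001110 has 17 set bits

17


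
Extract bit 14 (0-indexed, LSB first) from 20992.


0b101001000000000, position 14 = 1

1


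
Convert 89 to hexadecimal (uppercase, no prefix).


89 = 59 hex

59


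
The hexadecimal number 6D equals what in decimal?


6D hex = 109 decimal

109


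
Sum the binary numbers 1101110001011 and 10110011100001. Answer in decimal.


1101110001011 + 10110011100001 = 100100001101100 = 18540

18540


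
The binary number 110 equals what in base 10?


110 in decimal = 6

6


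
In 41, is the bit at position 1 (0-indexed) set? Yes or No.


0b101001, bit 1 = 0. No

No


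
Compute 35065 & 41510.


0b1000100011111001 & 0b1010001000100110 = 0b1000000000100000 = 32800

32800


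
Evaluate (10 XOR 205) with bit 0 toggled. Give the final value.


Step 1: 10 ^ 205 = 199
Step 2: 199 ^ (1 << 0) = 199 ^ 1 = 198

198


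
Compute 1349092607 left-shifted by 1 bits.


0b1010000011010011000010011111111 << 1 = 0b10100000110100110000100111111110 = 2698185214

2698185214


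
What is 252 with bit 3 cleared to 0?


252 & ~(1 << 3) = 244

244


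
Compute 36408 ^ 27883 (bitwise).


0b1000111000111000 ^ 0b110110011101011 = 0b1110001011010011 = 58067

58067


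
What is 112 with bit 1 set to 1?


112 | (1 << 1) = 112 | 2 = 114

114


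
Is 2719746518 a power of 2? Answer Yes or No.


0b10100010000111000000100111010110. Multiple bits set => No

No


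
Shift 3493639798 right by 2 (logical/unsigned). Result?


0b11010000001111001011011001110110 >> 2 = 0b110100000011110010110110011101 = 873409949

873409949


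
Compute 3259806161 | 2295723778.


0b11000010010011001011000111010001 | 0b10001000110101011111011100000010 = 0b11001010110111011111011111010011 = 3403544531

3403544531


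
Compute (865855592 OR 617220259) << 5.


Step 1: 865855592 | 617220259 = 937158891
Step 2: 937158891 << 5 = 29989084512

29989084512


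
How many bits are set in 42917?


0b1010011110100101 has 9 set bits

9


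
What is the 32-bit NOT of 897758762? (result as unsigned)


~0b110101100000101011011000101010 = 0b11001010011111010100100111010101 = 3397208533 (32-bit unsigned)

3397208533


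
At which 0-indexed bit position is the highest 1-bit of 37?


0b100101. Highest set bit at position 5

5


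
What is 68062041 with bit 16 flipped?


68062041 ^ (1 << 16) = 68062041 ^ 65536 = 68127577

68127577


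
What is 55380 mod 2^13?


55380 & 8191 = 6228

6228


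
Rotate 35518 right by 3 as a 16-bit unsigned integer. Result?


Rotate 0b1000101010111110 right by 3 (16-bit) = 0b1101000101010111 = 53591

53591


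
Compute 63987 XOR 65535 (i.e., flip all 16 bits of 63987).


63987 ^ 65535 = 1548

1548


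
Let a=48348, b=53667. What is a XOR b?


48348 ^ 53667 = 28031

28031


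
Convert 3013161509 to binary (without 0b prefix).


3013161509 = 10110011100110010011001000100101 in binary

10110011100110010011001000100101


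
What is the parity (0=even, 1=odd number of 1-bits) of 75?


0b1001011 has 4 ones => parity 0

0


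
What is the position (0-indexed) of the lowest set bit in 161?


0b10100001. Lowest set bit at position 0

0


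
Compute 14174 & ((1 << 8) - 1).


14174 & 255 = 94

94


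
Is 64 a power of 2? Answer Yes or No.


0b1000000. Only one bit set => Yes

Yes


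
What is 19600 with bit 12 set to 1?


19600 | (1 << 12) = 19600 | 4096 = 23696

23696


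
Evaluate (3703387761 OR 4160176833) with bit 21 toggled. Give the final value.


Step 1: 3703387761 | 4160176833 = 4294932209
Step 2: 4294932209 ^ (1 << 21) = 4294932209 ^ 2097152 = 4292835057

4292835057


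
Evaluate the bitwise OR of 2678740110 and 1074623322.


0b10011111101010100101010010001110 | 0b1000000000011010111001101011010 = 0b11011111101011110111011111011110 = 3752818654

3752818654


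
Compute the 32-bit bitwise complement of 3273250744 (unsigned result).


~0b11000011000110011101011110111000 = 0b111100111001100010100001000111 = 1021716551 (32-bit unsigned)

1021716551


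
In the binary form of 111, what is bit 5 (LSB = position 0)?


0b1101111, position 5 = 1

1


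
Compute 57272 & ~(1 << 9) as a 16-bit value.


57272 & ~(1 << 9) = 56760

56760


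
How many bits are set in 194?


0b11000010 has 3 set bits

3


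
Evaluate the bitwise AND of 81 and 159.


0b1010001 & 0b10011111 = 0b10001 = 17

17


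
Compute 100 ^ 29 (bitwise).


0b1100100 ^ 0b11101 = 0b1111001 = 121

121


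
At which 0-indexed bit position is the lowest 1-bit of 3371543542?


0b11001000111101011010101111110110. Lowest set bit at position 1

1


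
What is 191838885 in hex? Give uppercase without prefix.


191838885 = B6F3AA5 hex

B6F3AA5


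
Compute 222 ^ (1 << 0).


222 ^ (1 << 0) = 222 ^ 1 = 223

223


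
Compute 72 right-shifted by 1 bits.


0b1001000 >> 1 = 0b100100 = 36

36


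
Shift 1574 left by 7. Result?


0b11000100110 << 7 = 0b110001001100000000 = 201472

201472


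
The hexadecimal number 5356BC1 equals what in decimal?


5356BC1 hex = 87387073 decimal

87387073


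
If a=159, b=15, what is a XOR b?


159 ^ 15 = 144

144


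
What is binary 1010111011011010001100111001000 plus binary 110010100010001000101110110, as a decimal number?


1010111011011010001100111001000 + 110010100010001000101110110 = 1011101101111100010101100111110 = 1572743998

1572743998


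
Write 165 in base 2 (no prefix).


165 = 10100101 in binary

10100101


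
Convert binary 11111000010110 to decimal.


11111000010110 in decimal = 15894

15894


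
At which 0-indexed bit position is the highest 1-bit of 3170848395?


0b10111100111111110100111010001011. Highest set bit at position 31

31


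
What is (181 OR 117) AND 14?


Step 1: 181 | 117 = 245
Step 2: 245 & 14 = 4

4


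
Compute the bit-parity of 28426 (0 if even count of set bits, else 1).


0b110111100001010 has 8 ones => parity 0

0


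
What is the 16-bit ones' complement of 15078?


15078 ^ 65535 = 50457

50457


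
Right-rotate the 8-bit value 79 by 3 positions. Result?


Rotate 0b1001111 right by 3 (8-bit) = 0b11101001 = 233

233


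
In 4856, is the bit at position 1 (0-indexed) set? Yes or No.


0b1001011111000, bit 1 = 0. No

No


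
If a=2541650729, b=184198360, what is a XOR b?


2541650729 ^ 184198360 = 2642683889

2642683889


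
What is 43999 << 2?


0b1010101111011111 << 2 = 0b101010111101111100 = 175996

175996


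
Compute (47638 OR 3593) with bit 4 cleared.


Step 1: 47638 | 3593 = 48671
Step 2: 48671 & ~(1 << 4) = 48655

48655


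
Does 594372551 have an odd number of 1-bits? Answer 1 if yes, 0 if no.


0b100011011011010110011111000111 has 18 ones => parity 0

0


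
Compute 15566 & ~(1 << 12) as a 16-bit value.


15566 & ~(1 << 12) = 11470

11470


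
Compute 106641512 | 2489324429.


0b110010110110011100001101000 | 0b10010100011000000001001110001101 = 0b10010110011110110011101111101101 = 2524658669

2524658669


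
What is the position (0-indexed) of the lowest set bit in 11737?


0b10110111011001. Lowest set bit at position 0

0


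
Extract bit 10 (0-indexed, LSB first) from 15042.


0b11101011000010, position 10 = 0

0


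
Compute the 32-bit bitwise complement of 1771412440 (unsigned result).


~0b1101001100101011001101111011000 = 0b10010110011010100110010000100111 = 2523554855 (32-bit unsigned)

2523554855


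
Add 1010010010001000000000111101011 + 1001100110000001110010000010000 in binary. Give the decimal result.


1010010010001000000000111101011 + 1001100110000001110010000010000 = 10011111000001001110010111111011 = 2667898363

2667898363


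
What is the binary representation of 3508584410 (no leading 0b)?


3508584410 = 11010001001000001011111111011010 in binary

11010001001000001011111111011010


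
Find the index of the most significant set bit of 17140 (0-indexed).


0b100001011110100. Highest set bit at position 14

14


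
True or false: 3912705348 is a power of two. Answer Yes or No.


0b11101001001101110010010101000100. Multiple bits set => No

No


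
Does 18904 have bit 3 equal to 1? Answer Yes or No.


0b100100111011000, bit 3 = 1. Yes

Yes


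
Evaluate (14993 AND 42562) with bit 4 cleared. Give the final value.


Step 1: 14993 & 42562 = 8704
Step 2: 8704 & ~(1 << 4) = 8704

8704


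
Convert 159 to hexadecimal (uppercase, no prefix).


159 = 9F hex

9F


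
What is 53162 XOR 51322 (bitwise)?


0b1100111110101010 ^ 0b1100100001111010 = 0b11111010000 = 2000

2000


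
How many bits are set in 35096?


0b1000100100011000 has 5 set bits

5


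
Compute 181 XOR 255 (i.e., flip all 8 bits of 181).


181 ^ 255 = 74

74


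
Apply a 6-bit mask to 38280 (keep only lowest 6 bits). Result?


38280 & 63 = 8

8


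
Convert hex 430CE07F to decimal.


430CE07F hex = 1124917375 decimal

1124917375


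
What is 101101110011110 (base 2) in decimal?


101101110011110 in decimal = 23454

23454


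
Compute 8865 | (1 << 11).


8865 | (1 << 11) = 8865 | 2048 = 10913

10913


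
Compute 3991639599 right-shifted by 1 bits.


0b11101101111010111001011000101111 >> 1 = 0b1110110111101011100101100010111 = 1995819799

1995819799


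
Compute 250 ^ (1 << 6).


250 ^ (1 << 6) = 250 ^ 64 = 186

186


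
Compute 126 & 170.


0b1111110 & 0b10101010 = 0b101010 = 42

42


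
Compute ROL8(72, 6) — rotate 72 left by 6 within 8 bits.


Rotate 0b1001000 left by 6 (8-bit) = 0b10010 = 18

18


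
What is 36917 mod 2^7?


36917 & 127 = 53

53


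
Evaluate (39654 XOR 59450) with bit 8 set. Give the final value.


Step 1: 39654 ^ 59450 = 29404
Step 2: 29404 | (1 << 8) = 29404 | 256 = 29660

29660


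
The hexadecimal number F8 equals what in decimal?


F8 hex = 248 decimal

248


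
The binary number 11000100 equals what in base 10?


11000100 in decimal = 196

196


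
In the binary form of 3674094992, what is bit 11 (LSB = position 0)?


0b11011010111111100011110110010000, position 11 = 1

1


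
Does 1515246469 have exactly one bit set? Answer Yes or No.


0b1011010010100001101001110000101. Multiple bits set => No

No


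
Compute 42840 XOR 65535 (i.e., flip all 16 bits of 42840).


42840 ^ 65535 = 22695

22695


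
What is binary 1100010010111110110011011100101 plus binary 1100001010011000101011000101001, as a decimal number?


1100010010111110110011011100101 + 1100001010011000101011000101001 = 11000011101010111011110100001110 = 3282812174

3282812174


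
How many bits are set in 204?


0b11001100 has 4 set bits

4


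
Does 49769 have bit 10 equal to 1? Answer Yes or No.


0b1100001001101001, bit 10 = 0. No

No


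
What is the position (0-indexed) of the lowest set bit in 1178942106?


0b1000110010001010011101010011010. Lowest set bit at position 1

1


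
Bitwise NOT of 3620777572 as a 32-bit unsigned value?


~0b11010111110100001010111001100100 = 0b101000001011110101000110011011 = 674189723 (32-bit unsigned)

674189723


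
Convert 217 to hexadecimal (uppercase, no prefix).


217 = D9 hex

D9


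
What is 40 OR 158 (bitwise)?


0b101000 | 0b10011110 = 0b10111110 = 190

190


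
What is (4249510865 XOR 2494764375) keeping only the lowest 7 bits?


Step 1: 4249510865 ^ 2494764375 = 1777956486
Step 2: 1777956486 & 127 = 6

6


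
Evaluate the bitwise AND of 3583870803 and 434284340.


0b11010101100111011000011101010011 & 0b11001111000101010011100110100 = 0b10001100000001000011100010000 = 293635856

293635856


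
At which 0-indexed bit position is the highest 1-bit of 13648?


0b11010101010000. Highest set bit at position 13

13


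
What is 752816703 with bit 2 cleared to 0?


752816703 & ~(1 << 2) = 752816699

752816699


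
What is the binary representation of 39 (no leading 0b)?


39 = 100111 in binary

100111


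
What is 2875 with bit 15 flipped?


2875 ^ (1 << 15) = 2875 ^ 32768 = 35643

35643


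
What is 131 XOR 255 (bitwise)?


0b10000011 ^ 0b11111111 = 0b1111100 = 124

124


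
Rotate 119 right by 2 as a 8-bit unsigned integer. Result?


Rotate 0b1110111 right by 2 (8-bit) = 0b11011101 = 221

221


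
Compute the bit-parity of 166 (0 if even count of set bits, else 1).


0b10100110 has 4 ones => parity 0

0


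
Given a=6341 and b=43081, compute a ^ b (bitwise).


6341 ^ 43081 = 45196

45196


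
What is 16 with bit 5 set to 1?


16 | (1 << 5) = 16 | 32 = 48

48


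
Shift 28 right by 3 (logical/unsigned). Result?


0b11100 >> 3 = 0b11 = 3

3


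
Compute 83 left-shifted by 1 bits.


0b1010011 << 1 = 0b10100110 = 166

166


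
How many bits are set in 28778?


0b111000001101010 has 7 set bits

7


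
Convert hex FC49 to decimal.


FC49 hex = 64585 decimal

64585


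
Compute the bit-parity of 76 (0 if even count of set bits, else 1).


0b1001100 has 3 ones => parity 1

1


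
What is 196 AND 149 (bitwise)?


0b11000100 & 0b10010101 = 0b10000100 = 132

132


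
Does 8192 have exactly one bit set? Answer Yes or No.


0b10000000000000. Only one bit set => Yes

Yes


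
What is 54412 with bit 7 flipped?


54412 ^ (1 << 7) = 54412 ^ 128 = 54284

54284


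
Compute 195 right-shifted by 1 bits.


0b11000011 >> 1 = 0b1100001 = 97

97


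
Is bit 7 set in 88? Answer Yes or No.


0b1011000, bit 7 = 0. No

No


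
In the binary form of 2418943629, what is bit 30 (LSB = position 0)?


0b10010000001011100010011010001101, position 30 = 0

0
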